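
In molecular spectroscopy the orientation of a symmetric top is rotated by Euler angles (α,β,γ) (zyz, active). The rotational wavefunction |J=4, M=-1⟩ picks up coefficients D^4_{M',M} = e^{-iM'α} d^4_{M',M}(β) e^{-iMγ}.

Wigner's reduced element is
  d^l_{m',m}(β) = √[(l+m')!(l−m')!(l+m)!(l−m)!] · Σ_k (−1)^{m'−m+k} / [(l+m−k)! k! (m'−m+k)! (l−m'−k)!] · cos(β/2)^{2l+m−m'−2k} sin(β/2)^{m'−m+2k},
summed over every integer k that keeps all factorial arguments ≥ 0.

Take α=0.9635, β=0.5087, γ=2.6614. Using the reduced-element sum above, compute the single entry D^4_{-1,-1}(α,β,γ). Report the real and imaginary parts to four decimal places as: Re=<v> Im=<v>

Re=-0.0819 Im=-0.0430

First d^4_{-1,-1}(β=0.5087), then the phase factors e^{-i(-1)α} and e^{-i(-1)γ}:
With c≡cos(β/2)=0.967827 and s≡sin(β/2)=0.251616, N=[6·120·6·120]^{1/2}=720.000000
The bounds max(0,m−m')=0 and min(l+m,l−m')=3 give 4 terms
  k=0: (−1)^0·720.0000/(720)·0.9678^8·0.2516^0 = +0.769807
  k=1: (−1)^1·720.0000/(48)·0.9678^6·0.2516^2 = -0.780469
  k=2: (−1)^2·720.0000/(24)·0.9678^4·0.2516^4 = +0.105504
  k=3: (−1)^3·720.0000/(72)·0.9678^2·0.2516^6 = -0.002377
d^4_{-1,-1}(0.5087) = +0.769807 -0.780469 +0.105504 -0.002377 = +0.092465
Attach z-rotation phases: D = e^{-i(-1)(0.9635)}·(+0.092465)·e^{-i(-1)(2.6614)} = -0.081874-0.042970i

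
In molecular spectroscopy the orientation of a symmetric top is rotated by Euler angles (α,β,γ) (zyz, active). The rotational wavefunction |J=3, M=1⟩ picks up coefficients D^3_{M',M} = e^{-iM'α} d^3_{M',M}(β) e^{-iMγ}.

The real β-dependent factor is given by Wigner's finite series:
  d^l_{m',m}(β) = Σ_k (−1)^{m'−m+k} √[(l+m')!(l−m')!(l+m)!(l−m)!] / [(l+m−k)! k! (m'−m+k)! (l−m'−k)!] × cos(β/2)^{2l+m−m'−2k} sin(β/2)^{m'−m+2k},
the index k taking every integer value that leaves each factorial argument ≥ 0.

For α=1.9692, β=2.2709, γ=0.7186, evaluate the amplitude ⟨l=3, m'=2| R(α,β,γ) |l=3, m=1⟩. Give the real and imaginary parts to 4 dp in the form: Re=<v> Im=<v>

Re=-0.0175 Im=0.3149

Split into d^3_{2,1}(β=2.2709) × two z-phases.
With c≡cos(β/2)=0.421724 and s≡sin(β/2)=0.906724, N=[120·1·24·2]^{1/2}=75.894664
The bounds max(0,m−m')=0 and min(l+m,l−m')=1 give 2 terms
  k=0: (−1)^1·75.8947/(24)·0.4217^5·0.9067^1 = -0.038249
  k=1: (−1)^2·75.8947/(12)·0.4217^3·0.9067^3 = +0.353624
d^3_{2,1}(2.2709) = -0.038249 +0.353624 = +0.315375
Phases: e^{-i·(2)·1.9692}=-0.698993+0.715128i, e^{-i·(1)·0.7186}=+0.752728-0.658331i ⇒ D=-0.017459+0.314891i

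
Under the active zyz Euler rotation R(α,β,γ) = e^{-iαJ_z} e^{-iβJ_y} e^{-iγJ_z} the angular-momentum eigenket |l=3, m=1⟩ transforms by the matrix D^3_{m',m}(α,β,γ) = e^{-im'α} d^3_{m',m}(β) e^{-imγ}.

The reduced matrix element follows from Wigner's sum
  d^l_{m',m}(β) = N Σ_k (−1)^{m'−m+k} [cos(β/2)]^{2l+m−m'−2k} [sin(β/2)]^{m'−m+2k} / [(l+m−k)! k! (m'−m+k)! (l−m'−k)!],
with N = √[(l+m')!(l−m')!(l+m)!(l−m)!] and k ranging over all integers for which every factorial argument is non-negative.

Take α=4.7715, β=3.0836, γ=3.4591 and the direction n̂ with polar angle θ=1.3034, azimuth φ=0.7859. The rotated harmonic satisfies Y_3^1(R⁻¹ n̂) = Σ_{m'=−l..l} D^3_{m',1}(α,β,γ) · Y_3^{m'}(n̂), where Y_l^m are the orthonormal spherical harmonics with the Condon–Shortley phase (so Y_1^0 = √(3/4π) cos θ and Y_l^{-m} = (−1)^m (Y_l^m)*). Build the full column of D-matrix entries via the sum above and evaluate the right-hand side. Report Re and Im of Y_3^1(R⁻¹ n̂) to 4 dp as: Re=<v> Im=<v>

Re=-0.1447 Im=-0.0866

Need the full column D^3_{m',1} for m'=−3..3 at α=4.7715, β=3.0836, γ=3.4591.
cos(β/2)=0.028992, sin(β/2)=0.999580
d^3_{-3,1}: single k=4 term ⇒ +0.003250;  D = -0.000454-0.003218i
d^3_{-2,1}: k∈[3..4] ⇒ +0.000154 -0.091489 = -0.091335;  D = -0.089527+0.018082i
d^3_{-1,1}: k∈[2..4] ⇒ +0.000004 -0.006713 +0.997480 = +0.990772;  D = +0.253172+0.957879i
d^3_{0,1}: k∈[1..3] ⇒ +0.000000 -0.000253 +0.100221 = +0.099968;  D = -0.094972+0.031210i
d^3_{1,1}: k∈[0..2] ⇒ +0.000000 -0.000006 +0.005035 = +0.005029;  D = -0.001850-0.004677i
d^3_{2,1}: k∈[0..1] ⇒ -0.000000 +0.000154 = +0.000154;  D = +0.000139-0.000065i
d^3_{3,1}: single k=0 term ⇒ +0.000003;  D = +0.000001+0.000002i
Y_3^{m'}(θ=1.3034,φ=0.7859) and Σ D·Y over m':
  (-0.0005-0.0032i)·(-0.2651-0.2643i)  (-0.0895+0.0181i)·(-0.0003-0.2512i)  (+0.2532+0.9579i)·(-0.1434+0.1435i)  (-0.0950+0.0312i)·(-0.2614+0.0000i)  (-0.0018-0.0047i)·(+0.1434+0.1435i)  (+0.0001-0.0001i)·(-0.0003+0.2512i)  (+0.0000+0.0000i)·(+0.2651-0.2643i)
Y_3^1(R⁻¹ n̂) = -0.144715-0.086618i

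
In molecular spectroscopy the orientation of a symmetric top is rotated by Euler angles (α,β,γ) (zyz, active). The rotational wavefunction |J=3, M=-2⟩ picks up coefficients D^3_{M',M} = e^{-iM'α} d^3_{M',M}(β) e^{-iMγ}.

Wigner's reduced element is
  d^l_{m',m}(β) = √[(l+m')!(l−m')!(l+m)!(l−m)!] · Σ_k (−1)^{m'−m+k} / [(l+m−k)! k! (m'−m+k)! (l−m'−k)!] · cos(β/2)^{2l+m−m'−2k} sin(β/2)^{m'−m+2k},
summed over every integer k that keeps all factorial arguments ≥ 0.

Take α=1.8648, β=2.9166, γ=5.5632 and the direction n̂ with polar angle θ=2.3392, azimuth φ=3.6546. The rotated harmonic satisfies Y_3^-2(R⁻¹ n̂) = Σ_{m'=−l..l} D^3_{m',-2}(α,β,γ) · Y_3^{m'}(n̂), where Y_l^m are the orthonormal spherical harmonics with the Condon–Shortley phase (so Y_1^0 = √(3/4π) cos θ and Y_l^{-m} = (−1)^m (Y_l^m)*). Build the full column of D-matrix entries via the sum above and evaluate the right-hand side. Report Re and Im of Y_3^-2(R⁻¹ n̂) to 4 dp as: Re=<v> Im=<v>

Re=-0.3150 Im=0.2223

Need the full column D^3_{m',-2} for m'=−3..3 at α=1.8648, β=2.9166, γ=5.5632.
cos(β/2)=0.112259, sin(β/2)=0.993679
d^3_{-3,-2}: single k=1 term ⇒ +0.000043;  D = -0.000023-0.000037i
d^3_{-2,-2}: k∈[0..1] ⇒ +0.000002 -0.000784 = -0.000782;  D = +0.000515-0.000589i
d^3_{-1,-2}: k∈[0..1] ⇒ -0.000056 +0.008779 = +0.008723;  D = +0.007947+0.003595i
d^3_{0,-2}: k∈[0..1] ⇒ +0.000859 -0.067296 = -0.066437;  D = -0.008667+0.065869i
d^3_{1,-2}: k∈[0..1] ⇒ -0.008779 +0.343916 = +0.335137;  D = -0.330685+0.054445i
d^3_{2,-2}: k∈[0..1] ⇒ +0.061433 -0.962668 = -0.901236;  D = -0.397824-0.808679i
d^3_{3,-2}: single k=0 term ⇒ -0.266396;  D = -0.194704+0.181817i
Y_3^{m'}(θ=2.3392,φ=3.6546) and Σ D·Y over m':
  (-0.0000-0.0000i)·(-0.0049+0.1550i)  (+0.0005-0.0006i)·(-0.1903+0.3140i)  (+0.0079+0.0036i)·(-0.2865+0.1614i)  (-0.0087+0.0659i)·(+0.1517+0.0000i)  (-0.3307+0.0544i)·(+0.2865+0.1614i)  (-0.3978-0.8087i)·(-0.1903-0.3140i)  (-0.1947+0.1818i)·(+0.0049+0.1550i)
Y_3^-2(R⁻¹ n̂) = -0.315006+0.222284i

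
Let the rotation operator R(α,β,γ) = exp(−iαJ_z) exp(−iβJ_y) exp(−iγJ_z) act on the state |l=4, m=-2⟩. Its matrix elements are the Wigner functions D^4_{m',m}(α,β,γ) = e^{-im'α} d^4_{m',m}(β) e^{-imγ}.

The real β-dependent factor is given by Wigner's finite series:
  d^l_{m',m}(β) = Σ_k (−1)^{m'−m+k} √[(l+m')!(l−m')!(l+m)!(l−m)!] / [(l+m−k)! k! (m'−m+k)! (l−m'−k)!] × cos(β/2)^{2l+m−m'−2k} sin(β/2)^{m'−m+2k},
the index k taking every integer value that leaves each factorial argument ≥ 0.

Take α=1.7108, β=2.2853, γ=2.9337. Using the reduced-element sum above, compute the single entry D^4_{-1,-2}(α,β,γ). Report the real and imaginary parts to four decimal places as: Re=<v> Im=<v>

Split into d^4_{-1,-2}(β=2.2853) × two z-phases.
With c≡cos(β/2)=0.415185 and s≡sin(β/2)=0.909737, N=[6·120·2·720]^{1/2}=1018.233765
k: max(0,(-2)−(-1))=0 … min(4+(-2),4−(-1))=2
  k=0: (−1)^1·1018.2338/(240)·0.4152^7·0.9097^1 = -0.008208
  k=1: (−1)^2·1018.2338/(48)·0.4152^5·0.9097^3 = +0.197044
  k=2: (−1)^3·1018.2338/(72)·0.4152^3·0.9097^5 = -0.630695
d^4_{-1,-2}(2.2853) = -0.008208 +0.197044 -0.630695 = -0.441860
D = (-0.139547+0.990215i)·(-0.441860)·(+0.914799-0.403908i) = -0.120318-0.425163i

Re=-0.1203 Im=-0.4252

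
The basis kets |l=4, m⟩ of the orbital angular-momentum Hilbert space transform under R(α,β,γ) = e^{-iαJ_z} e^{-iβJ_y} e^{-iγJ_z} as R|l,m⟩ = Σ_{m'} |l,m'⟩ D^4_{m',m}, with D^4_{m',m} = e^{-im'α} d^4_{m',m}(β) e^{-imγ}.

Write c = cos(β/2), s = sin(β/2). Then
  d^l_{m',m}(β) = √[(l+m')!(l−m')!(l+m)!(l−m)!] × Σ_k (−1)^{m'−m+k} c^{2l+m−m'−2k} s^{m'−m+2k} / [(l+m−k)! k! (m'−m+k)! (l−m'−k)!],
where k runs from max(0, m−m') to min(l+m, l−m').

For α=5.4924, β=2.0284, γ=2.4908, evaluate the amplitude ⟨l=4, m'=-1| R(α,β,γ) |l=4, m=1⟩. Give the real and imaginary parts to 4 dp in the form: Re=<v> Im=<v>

Re=-0.2383 Im=0.0336

First d^4_{-1,1}(β=2.0284), then the phase factors e^{-i(-1)α} and e^{-i(1)γ}:
With c≡cos(β/2)=0.528299 and s≡sin(β/2)=0.849058, N=[6·120·120·6]^{1/2}=720.000000
k: max(0,(1)−(-1))=2 … min(4+(1),4−(-1))=5
  k=2: (−1)^0·720.0000/(72)·0.5283^6·0.8491^2 = +0.156731
  k=3: (−1)^1·720.0000/(24)·0.5283^4·0.8491^4 = -1.214483
  k=4: (−1)^2·720.0000/(48)·0.5283^2·0.8491^6 = +1.568470
  k=5: (−1)^3·720.0000/(720)·0.5283^0·0.8491^8 = -0.270084
d^4_{-1,1}(2.0284) = +0.156731 -1.214483 +1.568470 -0.270084 = +0.240634
Attach z-rotation phases: D = e^{-i(-1)(5.4924)}·(+0.240634)·e^{-i(1)(2.4908)} = -0.238279+0.033577i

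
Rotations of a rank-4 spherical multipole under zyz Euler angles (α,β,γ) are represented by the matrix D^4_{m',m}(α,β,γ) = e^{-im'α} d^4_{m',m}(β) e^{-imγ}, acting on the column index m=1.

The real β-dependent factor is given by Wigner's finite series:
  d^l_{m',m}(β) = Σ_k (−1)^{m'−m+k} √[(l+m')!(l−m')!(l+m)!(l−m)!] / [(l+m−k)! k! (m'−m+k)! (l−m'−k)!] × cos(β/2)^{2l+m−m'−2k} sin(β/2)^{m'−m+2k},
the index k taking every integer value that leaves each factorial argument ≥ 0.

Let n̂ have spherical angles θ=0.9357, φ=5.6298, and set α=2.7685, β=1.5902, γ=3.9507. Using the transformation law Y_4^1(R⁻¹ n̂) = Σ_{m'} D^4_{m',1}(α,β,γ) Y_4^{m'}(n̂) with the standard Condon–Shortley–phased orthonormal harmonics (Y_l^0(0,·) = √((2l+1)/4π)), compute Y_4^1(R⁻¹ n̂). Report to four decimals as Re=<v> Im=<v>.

Re=0.1160 Im=-0.2790

Need the full column D^4_{m',1} for m'=−4..4 at α=2.7685, β=1.5902, γ=3.9507.
cos(β/2)=0.700213, sin(β/2)=0.713934
d^4_{-4,1}: single k=5 term ⇒ +0.476513;  D = +0.318014+0.354868i
d^4_{-3,1}: k∈[4..5] ⇒ +0.826175 -0.515321 = +0.310854;  D = -0.108804-0.291190i
d^4_{-2,1}: k∈[3..5] ⇒ +0.866245 -1.350786 +0.280848 = -0.203694;  D = +0.003158-0.203669i
d^4_{-1,1}: k∈[2..5] ⇒ +0.600756 -1.873589 +0.973866 -0.067494 = -0.366460;  D = -0.138848+0.339138i
d^4_{0,1}: k∈[1..4] ⇒ +0.263503 -1.643584 +1.708625 -0.296040 = +0.032504;  D = -0.022433+0.023522i
d^4_{1,1}: k∈[0..3] ⇒ +0.057789 -0.901134 +1.873589 -0.649244 = +0.380999;  D = +0.345354-0.160908i
d^4_{2,1}: k∈[0..2] ⇒ -0.249981 +1.299367 -0.900524 = +0.148862;  D = -0.148567+0.009361i
d^4_{3,1}: k∈[0..1] ⇒ +0.476835 -0.826175 = -0.349340;  D = -0.332670-0.106626i
d^4_{4,1}: single k=0 term ⇒ -0.458374;  D = +0.355476+0.289384i
Y_4^{m'}(θ=0.9357,φ=5.6298) and Σ D·Y over m':
  (+0.3180+0.3549i)·(-0.1605+0.0936i)  (-0.1088-0.2912i)·(-0.1470+0.3584i)  (+0.0032-0.2037i)·(+0.0828+0.3063i)  (-0.1388+0.3391i)·(-0.0962-0.0737i)  (-0.0224+0.0235i)·(-0.3410+0.0000i)  (+0.3454-0.1609i)·(+0.0962-0.0737i)  (-0.1486+0.0094i)·(+0.0828-0.3063i)  (-0.3327-0.1066i)·(+0.1470+0.3584i)  (+0.3555+0.2894i)·(-0.1605-0.0936i)
Y_4^1(R⁻¹ n̂) = +0.115982-0.278974i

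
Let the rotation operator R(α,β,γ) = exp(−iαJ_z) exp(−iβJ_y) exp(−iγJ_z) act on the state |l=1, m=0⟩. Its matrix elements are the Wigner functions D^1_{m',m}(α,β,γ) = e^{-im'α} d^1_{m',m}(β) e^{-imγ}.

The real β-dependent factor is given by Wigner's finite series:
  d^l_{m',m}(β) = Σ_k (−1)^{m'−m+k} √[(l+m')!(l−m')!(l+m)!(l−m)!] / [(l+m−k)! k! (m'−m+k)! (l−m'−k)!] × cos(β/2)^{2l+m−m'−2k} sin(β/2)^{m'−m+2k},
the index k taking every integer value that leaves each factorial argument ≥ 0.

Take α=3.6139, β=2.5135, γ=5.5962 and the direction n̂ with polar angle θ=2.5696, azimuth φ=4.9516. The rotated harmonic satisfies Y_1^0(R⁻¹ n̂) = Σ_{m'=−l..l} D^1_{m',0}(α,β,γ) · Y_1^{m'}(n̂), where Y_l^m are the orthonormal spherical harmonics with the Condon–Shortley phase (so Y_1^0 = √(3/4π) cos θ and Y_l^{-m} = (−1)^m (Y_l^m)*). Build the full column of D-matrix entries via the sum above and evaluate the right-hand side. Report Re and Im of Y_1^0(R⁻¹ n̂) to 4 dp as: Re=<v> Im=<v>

Need the full column D^1_{m',0} for m'=−1..1 at α=3.6139, β=2.5135, γ=5.5962.
cos(β/2)=0.308910, sin(β/2)=0.951091
d^1_{-1,0}: single k=1 term ⇒ +0.415498;  D = -0.370009-0.189027i
d^1_{0,0}: k∈[0..1] ⇒ +0.095425 -0.904575 = -0.809150;  D = -0.809150+0.000000i
d^1_{1,0}: single k=0 term ⇒ -0.415498;  D = +0.370009-0.189027i
Y_1^{m'}(θ=2.5696,φ=4.9516) and Σ D·Y over m':
  (-0.3700-0.1890i)·(+0.0443+0.1817i)  (-0.8091+0.0000i)·(-0.4108+0.0000i)  (+0.3700-0.1890i)·(-0.0443+0.1817i)
Y_1^0(R⁻¹ n̂) = +0.368321+0.000000i

Re=0.3683 Im=0.0000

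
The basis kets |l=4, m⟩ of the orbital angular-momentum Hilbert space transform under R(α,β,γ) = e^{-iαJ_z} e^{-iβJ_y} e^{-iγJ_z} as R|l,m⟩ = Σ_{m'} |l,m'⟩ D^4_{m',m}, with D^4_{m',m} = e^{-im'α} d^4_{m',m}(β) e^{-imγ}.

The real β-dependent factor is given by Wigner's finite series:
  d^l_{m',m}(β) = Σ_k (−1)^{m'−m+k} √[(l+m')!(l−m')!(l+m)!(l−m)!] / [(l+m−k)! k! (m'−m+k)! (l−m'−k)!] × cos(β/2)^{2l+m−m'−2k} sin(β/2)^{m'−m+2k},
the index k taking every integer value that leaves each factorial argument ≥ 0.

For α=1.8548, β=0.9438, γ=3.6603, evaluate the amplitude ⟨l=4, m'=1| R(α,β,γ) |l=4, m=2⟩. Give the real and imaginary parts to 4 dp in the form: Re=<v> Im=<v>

First d^4_{1,2}(β=0.9438), then the phase factors e^{-i(1)α} and e^{-i(2)γ}:
With c≡cos(β/2)=0.890706 and s≡sin(β/2)=0.454579, N=[120·6·720·2]^{1/2}=1018.233765
Admissible k: 1..3 (factorial args all ≥0)
  k=1: (−1)^0·1018.2338/(240)·0.8907^7·0.4546^1 = +0.857803
  k=2: (−1)^1·1018.2338/(48)·0.8907^5·0.4546^3 = -1.117141
  k=3: (−1)^2·1018.2338/(72)·0.8907^3·0.4546^5 = +0.193985
d^4_{1,2}(0.9438) = +0.857803 -1.117141 +0.193985 = -0.065354
Attach z-rotation phases: D = e^{-i(1)(1.8548)}·(-0.065354)·e^{-i(2)(3.6603)} = +0.063332+0.016129i

Re=0.0633 Im=0.0161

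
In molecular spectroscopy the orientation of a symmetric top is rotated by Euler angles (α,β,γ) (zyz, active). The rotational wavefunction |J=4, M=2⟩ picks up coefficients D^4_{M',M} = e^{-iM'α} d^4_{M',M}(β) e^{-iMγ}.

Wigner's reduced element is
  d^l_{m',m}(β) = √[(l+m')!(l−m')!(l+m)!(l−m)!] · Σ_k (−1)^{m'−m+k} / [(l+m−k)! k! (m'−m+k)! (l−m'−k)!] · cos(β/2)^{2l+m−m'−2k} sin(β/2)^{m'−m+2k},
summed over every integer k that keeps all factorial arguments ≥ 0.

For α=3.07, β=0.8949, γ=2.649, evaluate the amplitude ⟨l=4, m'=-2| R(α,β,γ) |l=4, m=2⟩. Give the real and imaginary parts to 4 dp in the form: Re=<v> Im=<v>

Re=0.1895 Im=0.2122

D^4_{-2,2}(3.07,0.8949,2.649) = e^{-i·-2·3.07}·d^4_{-2,2}(0.8949)·e^{-i·2·2.649}. Compute d first:
With c≡cos(β/2)=0.901553 and s≡sin(β/2)=0.432668, N=[2·720·720·2]^{1/2}=1440.000000
k∈{4,5,6} keeps every argument non-negative
  k=4: (−1)^0·1440.0000/(96)·0.9016^4·0.4327^4 = +0.347277
  k=5: (−1)^1·1440.0000/(120)·0.9016^2·0.4327^6 = -0.063987
  k=6: (−1)^2·1440.0000/(1440)·0.9016^0·0.4327^8 = +0.001228
d^4_{-2,2}(0.8949) = +0.347277 -0.063987 +0.001228 = +0.284518
Attach z-rotation phases: D = e^{-i(-2)(3.07)}·(+0.284518)·e^{-i(2)(2.649)} = +0.189481+0.212244i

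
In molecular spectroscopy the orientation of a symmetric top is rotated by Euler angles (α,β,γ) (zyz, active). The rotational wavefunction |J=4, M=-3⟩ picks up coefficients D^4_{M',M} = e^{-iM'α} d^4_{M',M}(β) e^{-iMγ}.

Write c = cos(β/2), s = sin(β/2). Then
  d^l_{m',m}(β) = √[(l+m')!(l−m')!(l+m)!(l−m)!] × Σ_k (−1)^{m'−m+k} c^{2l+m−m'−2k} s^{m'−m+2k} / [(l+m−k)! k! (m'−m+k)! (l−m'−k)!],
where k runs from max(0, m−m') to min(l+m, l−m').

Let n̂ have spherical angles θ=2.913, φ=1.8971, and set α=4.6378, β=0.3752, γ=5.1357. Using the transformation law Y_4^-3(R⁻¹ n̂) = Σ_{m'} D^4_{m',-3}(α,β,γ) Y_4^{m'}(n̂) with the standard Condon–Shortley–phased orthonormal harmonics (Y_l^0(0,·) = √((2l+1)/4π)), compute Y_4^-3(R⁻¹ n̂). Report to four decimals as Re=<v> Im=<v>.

Need the full column D^4_{m',-3} for m'=−4..4 at α=4.6378, β=0.3752, γ=5.1357.
cos(β/2)=0.982455, sin(β/2)=0.186502
d^4_{-4,-3}: single k=1 term ⇒ +0.466031;  D = -0.384838+0.262841i
d^4_{-3,-3}: k∈[0..1] ⇒ +0.867961 -0.218947 = +0.649014;  D = -0.325087-0.561728i
d^4_{-2,-3}: k∈[0..1] ⇒ -0.616501 +0.066649 = -0.549852;  D = -0.495103+0.239187i
d^4_{-1,-3}: k∈[0..1] ⇒ +0.248262 -0.014911 = +0.233351;  D = +0.085568+0.217096i
d^4_{0,-3}: k∈[0..1] ⇒ -0.070254 +0.002532 = -0.067723;  D = +0.064681-0.020069i
d^4_{1,-3}: k∈[0..1] ⇒ +0.014911 -0.000322 = +0.014588;  D = -0.003273-0.014216i
d^4_{2,-3}: k∈[0..1] ⇒ -0.002402 +0.000029 = -0.002373;  D = -0.002346+0.000359i
d^4_{3,-3}: k∈[0..1] ⇒ +0.000284 -0.000001 = +0.000283;  D = +0.000022+0.000282i
d^4_{4,-3}: single k=0 term ⇒ -0.000022;  D = +0.000022-0.000000i
Y_4^{m'}(θ=2.913,φ=1.8971) and Σ D·Y over m':
  (-0.3848+0.2628i)·(+0.0003-0.0011i)  (-0.3251-0.5617i)·(-0.0118-0.0079i)  (-0.4951+0.2392i)·(-0.0770+0.0588i)  (+0.0856+0.2171i)·(+0.1218+0.3601i)  (+0.0647-0.0201i)·(+0.6388+0.0000i)  (-0.0033-0.0142i)·(-0.1218+0.3601i)  (-0.0023+0.0004i)·(-0.0770-0.0588i)  (+0.0000+0.0003i)·(+0.0118-0.0079i)  (+0.0000-0.0000i)·(+0.0003+0.0011i)
Y_4^-3(R⁻¹ n̂) = +0.002893+0.007267i

Re=0.0029 Im=0.0073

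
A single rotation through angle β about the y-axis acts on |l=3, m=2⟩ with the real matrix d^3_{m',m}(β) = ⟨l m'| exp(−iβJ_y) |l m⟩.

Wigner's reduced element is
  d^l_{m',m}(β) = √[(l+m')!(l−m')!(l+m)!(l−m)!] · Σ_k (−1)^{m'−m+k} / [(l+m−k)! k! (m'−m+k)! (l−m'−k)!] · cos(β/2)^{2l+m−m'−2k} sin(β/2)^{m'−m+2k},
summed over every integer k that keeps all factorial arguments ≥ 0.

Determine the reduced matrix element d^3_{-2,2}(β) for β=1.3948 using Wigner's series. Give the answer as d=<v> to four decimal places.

d=0.4296

d^3_{-2,2}(β=1.3948) via Wigner's sum:
c=cos(1.3948/2)=0.766515, s=sin(1.3948/2)=0.642227; N=√[1·120·120·1]=120.000000
The bounds max(0,m−m')=4 and min(l+m,l−m')=5 give 2 terms
  k=4: (−1)^0·120.0000/(24)·0.7665^2·0.6422^4 = +0.499764
  k=5: (−1)^1·120.0000/(120)·0.7665^0·0.6422^6 = -0.070167
d^3_{-2,2}(1.3948) = +0.499764 -0.070167 = +0.429597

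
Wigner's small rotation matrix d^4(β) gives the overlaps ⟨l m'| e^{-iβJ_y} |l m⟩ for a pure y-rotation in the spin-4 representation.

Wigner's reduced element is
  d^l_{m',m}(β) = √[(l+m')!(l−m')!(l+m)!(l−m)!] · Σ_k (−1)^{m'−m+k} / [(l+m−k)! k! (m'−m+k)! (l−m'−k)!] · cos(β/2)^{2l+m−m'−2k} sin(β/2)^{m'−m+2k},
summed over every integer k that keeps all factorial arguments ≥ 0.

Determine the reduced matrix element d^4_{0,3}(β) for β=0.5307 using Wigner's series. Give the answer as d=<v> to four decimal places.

d^4_{0,3}(β=0.5307) via Wigner's sum:
Half-angle: c=0.965001, s=0.262247. N=√(24·24·5040·1)=1703.830978
k∈{3,4} keeps every argument non-negative
  k=3: (−1)^0·1703.8310/(144)·0.9650^5·0.2622^3 = +0.178581
  k=4: (−1)^1·1703.8310/(144)·0.9650^3·0.2622^5 = -0.013189
d^4_{0,3}(0.5307) = +0.178581 -0.013189 = +0.165392

d=0.1654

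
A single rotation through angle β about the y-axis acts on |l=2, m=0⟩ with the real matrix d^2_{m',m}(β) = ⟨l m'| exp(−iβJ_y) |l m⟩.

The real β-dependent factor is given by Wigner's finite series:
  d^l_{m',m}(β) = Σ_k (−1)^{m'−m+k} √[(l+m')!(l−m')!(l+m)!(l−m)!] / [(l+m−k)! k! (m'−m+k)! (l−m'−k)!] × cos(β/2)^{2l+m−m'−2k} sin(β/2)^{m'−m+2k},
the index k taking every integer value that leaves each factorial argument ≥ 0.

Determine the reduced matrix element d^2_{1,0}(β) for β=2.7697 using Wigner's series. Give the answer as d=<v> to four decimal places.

d^2_{1,0}(β=2.7697) via Wigner's sum:
c=cos(2.7697/2)=0.184877, s=sin(2.7697/2)=0.982762; N=√[6·1·2·2]=4.898979
The bounds max(0,m−m')=0 and min(l+m,l−m')=1 give 2 terms
  k=0: (−1)^1·4.8990/(2)·0.1849^3·0.9828^1 = -0.015211
  k=1: (−1)^2·4.8990/(2)·0.1849^1·0.9828^3 = +0.429836
d^2_{1,0}(2.7697) = -0.015211 +0.429836 = +0.414624

d=0.4146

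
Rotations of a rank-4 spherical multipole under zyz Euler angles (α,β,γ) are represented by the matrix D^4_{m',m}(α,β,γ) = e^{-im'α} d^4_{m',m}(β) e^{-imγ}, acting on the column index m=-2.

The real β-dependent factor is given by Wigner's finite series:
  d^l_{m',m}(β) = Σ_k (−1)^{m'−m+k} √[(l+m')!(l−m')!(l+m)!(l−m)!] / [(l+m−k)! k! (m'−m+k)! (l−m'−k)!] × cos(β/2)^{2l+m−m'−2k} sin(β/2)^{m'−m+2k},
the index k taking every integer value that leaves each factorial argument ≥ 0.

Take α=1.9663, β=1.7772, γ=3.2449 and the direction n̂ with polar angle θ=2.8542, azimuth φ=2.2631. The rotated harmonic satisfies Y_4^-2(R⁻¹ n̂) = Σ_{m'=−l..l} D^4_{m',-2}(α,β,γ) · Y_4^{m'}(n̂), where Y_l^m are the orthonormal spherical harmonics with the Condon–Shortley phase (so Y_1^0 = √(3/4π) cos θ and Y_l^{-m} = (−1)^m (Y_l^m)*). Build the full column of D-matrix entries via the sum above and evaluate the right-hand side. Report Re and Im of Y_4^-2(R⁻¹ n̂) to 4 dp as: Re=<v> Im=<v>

Need the full column D^4_{m',-2} for m'=−4..4 at α=1.9663, β=1.7772, γ=3.2449.
cos(β/2)=0.630499, sin(β/2)=0.776190
d^4_{-4,-2}: single k=2 term ⇒ +0.200273;  D = -0.043282+0.195540i
d^4_{-3,-2}: k∈[1..2] ⇒ +0.115033 -0.523013 = -0.407979;  D = -0.401557+0.072105i
d^4_{-2,-2}: k∈[0..2] ⇒ +0.024973 -0.454177 +0.860402 = +0.431199;  D = -0.233840-0.362286i
d^4_{-1,-2}: k∈[0..2] ⇒ -0.130436 +0.988401 -0.998639 = -0.140674;  D = +0.079676-0.115935i
d^4_{0,-2}: k∈[0..2] ⇒ +0.359058 -1.451110 +0.824704 = -0.267347;  D = -0.261661-0.054846i
d^4_{1,-2}: k∈[0..2] ⇒ -0.658934 +1.497959 -0.454042 = +0.384982;  D = -0.072287-0.378135i
d^4_{2,-2}: k∈[0..2] ⇒ +0.860402 -1.043177 +0.131748 = -0.051027;  D = +0.042559-0.028151i
d^4_{3,-2}: k∈[0..1] ⇒ -0.792645 +0.400428 = -0.392217;  D = -0.325713-0.218508i
d^4_{4,-2}: single k=0 term ⇒ +0.459998;  D = +0.089311-0.451245i
Y_4^{m'}(θ=2.8542,φ=2.2631) and Σ D·Y over m':
  (-0.0433+0.1955i)·(-0.0027-0.0010i)  (-0.4016+0.0721i)·(-0.0239+0.0133i)  (-0.2338-0.3623i)·(-0.0271+0.1436i)  (+0.0797-0.1159i)·(+0.2822+0.3403i)  (-0.2617-0.0548i)·(+0.5302+0.0000i)  (-0.0723-0.3781i)·(-0.2822+0.3403i)  (+0.0426-0.0282i)·(-0.0271-0.1436i)  (-0.3257-0.2185i)·(+0.0239+0.0133i)  (+0.0893-0.4512i)·(-0.0027+0.0010i)
Y_4^-2(R⁻¹ n̂) = +0.129741+0.002519i

Re=0.1297 Im=0.0025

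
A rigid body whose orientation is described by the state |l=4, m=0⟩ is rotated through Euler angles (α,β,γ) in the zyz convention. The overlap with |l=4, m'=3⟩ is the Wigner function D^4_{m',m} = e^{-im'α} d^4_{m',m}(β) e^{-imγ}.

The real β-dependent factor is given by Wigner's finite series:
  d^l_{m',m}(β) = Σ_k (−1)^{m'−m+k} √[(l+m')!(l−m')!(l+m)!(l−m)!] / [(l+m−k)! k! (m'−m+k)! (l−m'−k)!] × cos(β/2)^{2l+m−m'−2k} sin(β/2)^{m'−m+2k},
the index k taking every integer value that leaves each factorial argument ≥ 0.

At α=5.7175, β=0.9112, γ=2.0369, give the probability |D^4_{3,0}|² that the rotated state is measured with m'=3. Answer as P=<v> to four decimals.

P=0.2000

Split into d^4_{3,0}(β=0.9112) × two z-phases.
c=cos(0.9112/2)=0.897997, s=sin(0.9112/2)=0.440001; N=√[5040·1·24·24]=1703.830978
k: max(0,(0)−(3))=0 … min(4+(0),4−(3))=1
  k=0: (−1)^3·1703.8310/(144)·0.8980^5·0.4400^3 = -0.588573
  k=1: (−1)^4·1703.8310/(144)·0.8980^3·0.4400^5 = +0.141305
d^4_{3,0}(0.9112) = -0.588573 +0.141305 = -0.447268
|D^4_{3,0}|² = |d^4_{3,0}(β)|² = (-0.447268)² = 0.200049 (the z-rotation phases have unit modulus)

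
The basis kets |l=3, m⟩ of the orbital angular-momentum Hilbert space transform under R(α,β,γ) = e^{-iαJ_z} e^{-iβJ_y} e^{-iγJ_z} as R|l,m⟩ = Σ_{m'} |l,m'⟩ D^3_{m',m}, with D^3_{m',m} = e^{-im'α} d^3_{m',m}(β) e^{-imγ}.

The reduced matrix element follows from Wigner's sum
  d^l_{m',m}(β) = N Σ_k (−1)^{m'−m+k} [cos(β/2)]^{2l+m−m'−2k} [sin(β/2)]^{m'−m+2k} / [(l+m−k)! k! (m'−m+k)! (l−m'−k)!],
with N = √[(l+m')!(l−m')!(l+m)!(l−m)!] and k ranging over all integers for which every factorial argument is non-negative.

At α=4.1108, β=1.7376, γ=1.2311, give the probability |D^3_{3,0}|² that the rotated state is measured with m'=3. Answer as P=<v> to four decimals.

P=0.2874

First d^3_{3,0}(β=1.7376), then the phase factors e^{-i(3)α} and e^{-i(0)γ}:
With c≡cos(β/2)=0.645743 and s≡sin(β/2)=0.763555, N=[720·1·6·6]^{1/2}=160.996894
The bounds max(0,m−m')=0 and min(l+m,l−m')=0 give 1 term
  k=0: (−1)^3·160.9969/(36)·0.6457^3·0.7636^3 = -0.536062
d^3_{3,0}(1.7376) = -0.536062
|D^3_{3,0}|² = |d^3_{3,0}(β)|² = (-0.536062)² = 0.287362 (the z-rotation phases have unit modulus)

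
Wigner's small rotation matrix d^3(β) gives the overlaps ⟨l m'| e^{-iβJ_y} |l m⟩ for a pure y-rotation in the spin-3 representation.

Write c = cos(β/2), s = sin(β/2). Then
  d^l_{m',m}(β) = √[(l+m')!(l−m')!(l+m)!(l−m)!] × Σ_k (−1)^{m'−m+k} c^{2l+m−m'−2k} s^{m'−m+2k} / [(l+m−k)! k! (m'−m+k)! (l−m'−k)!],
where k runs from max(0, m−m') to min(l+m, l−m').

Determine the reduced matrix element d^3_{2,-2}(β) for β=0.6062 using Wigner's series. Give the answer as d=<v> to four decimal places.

d^3_{2,-2}(β=0.6062) via Wigner's sum:
Half-angle: c=0.954416, s=0.298480. N=√(120·1·1·120)=120.000000
k: max(0,(-2)−(2))=0 … min(3+(-2),3−(2))=1
  k=0: (−1)^4·120.0000/(24)·0.9544^2·0.2985^4 = +0.036150
  k=1: (−1)^5·120.0000/(120)·0.9544^0·0.2985^6 = -0.000707
d^3_{2,-2}(0.6062) = +0.036150 -0.000707 = +0.035443

d=0.0354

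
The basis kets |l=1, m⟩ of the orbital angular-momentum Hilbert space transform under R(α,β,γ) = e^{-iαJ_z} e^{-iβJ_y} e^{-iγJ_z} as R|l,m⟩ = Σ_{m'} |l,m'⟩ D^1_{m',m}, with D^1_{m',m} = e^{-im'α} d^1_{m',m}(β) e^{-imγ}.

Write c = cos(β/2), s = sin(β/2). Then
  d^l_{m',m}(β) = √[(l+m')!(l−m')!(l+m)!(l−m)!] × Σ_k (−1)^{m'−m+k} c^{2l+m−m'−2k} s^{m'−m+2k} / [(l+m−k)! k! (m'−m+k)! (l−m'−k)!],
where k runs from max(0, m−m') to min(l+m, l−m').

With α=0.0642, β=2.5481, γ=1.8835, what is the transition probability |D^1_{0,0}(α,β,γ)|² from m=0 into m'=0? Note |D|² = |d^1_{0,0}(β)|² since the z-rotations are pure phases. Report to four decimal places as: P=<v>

Split into d^1_{0,0}(β=2.5481) × two z-phases.
c=cos(2.5481/2)=0.292410, s=sin(2.5481/2)=0.956293; N=√[1·1·1·1]=1.000000
k: max(0,(0)−(0))=0 … min(1+(0),1−(0))=1
  k=0: (−1)^0·1.0000/(1)·0.2924^2·0.9563^0 = +0.085504
  k=1: (−1)^1·1.0000/(1)·0.2924^0·0.9563^2 = -0.914496
d^1_{0,0}(2.5481) = +0.085504 -0.914496 = -0.828992
|D^1_{0,0}|² = |d^1_{0,0}(β)|² = (-0.828992)² = 0.687228 (the z-rotation phases have unit modulus)

P=0.6872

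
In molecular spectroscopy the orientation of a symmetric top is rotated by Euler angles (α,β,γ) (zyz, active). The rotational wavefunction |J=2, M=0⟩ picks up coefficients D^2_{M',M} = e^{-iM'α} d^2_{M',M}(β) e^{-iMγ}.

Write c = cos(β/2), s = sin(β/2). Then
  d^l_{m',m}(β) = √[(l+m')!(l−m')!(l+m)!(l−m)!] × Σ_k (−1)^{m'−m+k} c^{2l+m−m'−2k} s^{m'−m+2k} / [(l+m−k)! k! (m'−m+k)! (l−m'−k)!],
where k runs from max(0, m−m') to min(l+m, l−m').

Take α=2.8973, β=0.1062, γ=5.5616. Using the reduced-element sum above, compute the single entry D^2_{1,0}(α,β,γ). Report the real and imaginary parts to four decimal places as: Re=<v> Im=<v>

D^2_{1,0}(2.8973,0.1062,5.5616) = e^{-i·1·2.8973}·d^2_{1,0}(0.1062)·e^{-i·0·5.5616}. Compute d first:
c=cos(0.1062/2)=0.998591, s=sin(0.1062/2)=0.053075; N=√[6·1·2·2]=4.898979
k: max(0,(0)−(1))=0 … min(2+(0),2−(1))=1
  k=0: (−1)^1·4.8990/(2)·0.9986^3·0.0531^1 = -0.129458
  k=1: (−1)^2·4.8990/(2)·0.9986^1·0.0531^3 = +0.000366
d^2_{1,0}(0.1062) = -0.129458 +0.000366 = -0.129092
D = (-0.970309-0.241870i)·(-0.129092)·(+1.000000+0.000000i) = +0.125259+0.031224i

Re=0.1253 Im=0.0312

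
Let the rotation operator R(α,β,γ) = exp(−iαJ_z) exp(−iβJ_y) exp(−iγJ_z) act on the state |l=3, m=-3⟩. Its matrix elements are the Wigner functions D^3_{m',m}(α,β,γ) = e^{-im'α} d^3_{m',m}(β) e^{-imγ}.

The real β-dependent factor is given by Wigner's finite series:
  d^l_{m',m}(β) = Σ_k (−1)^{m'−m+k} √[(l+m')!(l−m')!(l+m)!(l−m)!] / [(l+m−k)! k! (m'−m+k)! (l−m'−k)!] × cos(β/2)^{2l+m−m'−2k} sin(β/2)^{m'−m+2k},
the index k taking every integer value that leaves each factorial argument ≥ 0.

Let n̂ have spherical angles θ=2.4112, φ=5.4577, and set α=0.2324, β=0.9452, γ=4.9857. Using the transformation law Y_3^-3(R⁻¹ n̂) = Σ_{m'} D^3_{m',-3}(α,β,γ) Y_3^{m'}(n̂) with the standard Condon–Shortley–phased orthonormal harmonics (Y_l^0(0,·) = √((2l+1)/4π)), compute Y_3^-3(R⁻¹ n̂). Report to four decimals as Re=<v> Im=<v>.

Re=-0.1658 Im=-0.3630

Need the full column D^3_{m',-3} for m'=−3..3 at α=0.2324, β=0.9452, γ=4.9857.
cos(β/2)=0.890388, sin(β/2)=0.455203
d^3_{-3,-3}: single k=0 term ⇒ +0.498282;  D = -0.497565+0.026727i
d^3_{-2,-3}: single k=0 term ⇒ -0.623988;  D = +0.598631-0.176076i
d^3_{-1,-3}: single k=0 term ⇒ +0.504397;  D = -0.438110+0.249952i
d^3_{0,-3}: single k=0 term ⇒ -0.297761;  D = +0.217693-0.203153i
d^3_{1,-3}: single k=0 term ⇒ +0.131833;  D = -0.073076+0.109726i
d^3_{2,-3}: single k=0 term ⇒ -0.042626;  D = +0.014822-0.039967i
d^3_{3,-3}: single k=0 term ⇒ +0.008897;  D = -0.001089+0.008830i
Y_3^{m'}(θ=2.4112,φ=5.4577) and Σ D·Y over m':
  (-0.4976+0.0267i)·(-0.0975+0.0765i)  (+0.5986-0.1761i)·(+0.0271-0.3378i)  (-0.4381+0.2500i)·(+0.2595+0.2812i)  (+0.2177-0.2032i)·(+0.0627+0.0000i)  (-0.0731+0.1097i)·(-0.2595+0.2812i)  (+0.0148-0.0400i)·(+0.0271+0.3378i)  (-0.0011+0.0088i)·(+0.0975+0.0765i)
Y_3^-3(R⁻¹ n̂) = -0.165844-0.363006i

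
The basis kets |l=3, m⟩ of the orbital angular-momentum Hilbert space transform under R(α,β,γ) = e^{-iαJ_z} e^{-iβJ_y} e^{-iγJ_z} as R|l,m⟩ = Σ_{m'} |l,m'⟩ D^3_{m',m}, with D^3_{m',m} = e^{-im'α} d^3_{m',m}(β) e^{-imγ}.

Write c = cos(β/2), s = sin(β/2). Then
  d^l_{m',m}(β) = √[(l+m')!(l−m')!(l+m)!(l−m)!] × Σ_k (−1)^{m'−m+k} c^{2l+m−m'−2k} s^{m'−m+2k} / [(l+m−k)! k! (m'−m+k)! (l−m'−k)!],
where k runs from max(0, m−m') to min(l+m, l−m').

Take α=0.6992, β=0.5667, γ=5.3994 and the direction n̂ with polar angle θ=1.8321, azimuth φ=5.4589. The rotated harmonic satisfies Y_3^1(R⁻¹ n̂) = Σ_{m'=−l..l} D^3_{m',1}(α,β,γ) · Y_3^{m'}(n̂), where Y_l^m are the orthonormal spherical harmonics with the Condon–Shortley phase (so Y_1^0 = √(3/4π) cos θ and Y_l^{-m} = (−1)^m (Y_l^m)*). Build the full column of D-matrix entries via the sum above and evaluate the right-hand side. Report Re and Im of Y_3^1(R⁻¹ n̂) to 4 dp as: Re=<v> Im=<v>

Re=0.2255 Im=-0.1248

Need the full column D^3_{m',1} for m'=−3..3 at α=0.6992, β=0.5667, γ=5.3994.
cos(β/2)=0.960124, sin(β/2)=0.279574
d^3_{-3,1}: single k=4 term ⇒ +0.021811;  D = -0.021532+0.003479i
d^3_{-2,1}: k∈[3..4] ⇒ +0.122321 -0.005186 = +0.117135;  D = -0.076476+0.088725i
d^3_{-1,1}: k∈[2..4] ⇒ +0.398523 -0.045054 +0.000478 = +0.353947;  D = -0.004314+0.353921i
d^3_{0,1}: k∈[1..3] ⇒ +0.790176 -0.200994 +0.005681 = +0.594863;  D = +0.377280+0.459916i
d^3_{1,1}: k∈[0..2] ⇒ +0.783366 -0.531364 +0.033790 = +0.285792;  D = +0.280937+0.052454i
d^3_{2,1}: k∈[0..1] ⇒ -0.721329 +0.122321 = -0.599008;  D = -0.521426+0.294831i
d^3_{3,1}: single k=0 term ⇒ +0.257246;  D = +0.089894-0.241028i
Y_3^{m'}(θ=1.8321,φ=5.4589) and Σ D·Y over m':
  (-0.0215+0.0035i)·(-0.2951+0.2332i)  (-0.0765+0.0887i)·(+0.0191-0.2457i)  (-0.0043+0.3539i)·(-0.1413-0.1527i)  (+0.3773+0.4599i)·(+0.2570+0.0000i)  (+0.2809+0.0525i)·(+0.1413-0.1527i)  (-0.5214+0.2948i)·(+0.0191+0.2457i)  (+0.0899-0.2410i)·(+0.2951+0.2332i)
Y_3^1(R⁻¹ n̂) = +0.225540-0.124789i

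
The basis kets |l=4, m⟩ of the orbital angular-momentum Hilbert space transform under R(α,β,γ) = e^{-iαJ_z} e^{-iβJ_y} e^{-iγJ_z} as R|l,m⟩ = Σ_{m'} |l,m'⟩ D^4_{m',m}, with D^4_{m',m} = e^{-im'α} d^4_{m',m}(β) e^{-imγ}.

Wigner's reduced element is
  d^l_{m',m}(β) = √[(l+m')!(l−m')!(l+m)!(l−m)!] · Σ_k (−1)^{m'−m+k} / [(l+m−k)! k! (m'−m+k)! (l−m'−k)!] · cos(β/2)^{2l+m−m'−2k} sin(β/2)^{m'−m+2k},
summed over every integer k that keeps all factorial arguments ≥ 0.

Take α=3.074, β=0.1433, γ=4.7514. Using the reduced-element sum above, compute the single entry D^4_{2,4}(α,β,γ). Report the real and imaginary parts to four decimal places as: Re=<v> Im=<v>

Re=0.0267 Im=-0.0006

Split into d^4_{2,4}(β=0.1433) × two z-phases.
c=cos(0.1433/2)=0.997434, s=sin(0.1433/2)=0.071589; N=√[720·2·40320·1]=7619.763776
The bounds max(0,m−m')=2 and min(l+m,l−m')=2 give 1 term
  k=2: (−1)^0·7619.7638/(1440)·0.9974^6·0.0716^2 = +0.026704
d^4_{2,4}(0.1433) = +0.026704
D = (+0.990876+0.134774i)·(+0.026704)·(+0.987850-0.155412i) = +0.026698-0.000557i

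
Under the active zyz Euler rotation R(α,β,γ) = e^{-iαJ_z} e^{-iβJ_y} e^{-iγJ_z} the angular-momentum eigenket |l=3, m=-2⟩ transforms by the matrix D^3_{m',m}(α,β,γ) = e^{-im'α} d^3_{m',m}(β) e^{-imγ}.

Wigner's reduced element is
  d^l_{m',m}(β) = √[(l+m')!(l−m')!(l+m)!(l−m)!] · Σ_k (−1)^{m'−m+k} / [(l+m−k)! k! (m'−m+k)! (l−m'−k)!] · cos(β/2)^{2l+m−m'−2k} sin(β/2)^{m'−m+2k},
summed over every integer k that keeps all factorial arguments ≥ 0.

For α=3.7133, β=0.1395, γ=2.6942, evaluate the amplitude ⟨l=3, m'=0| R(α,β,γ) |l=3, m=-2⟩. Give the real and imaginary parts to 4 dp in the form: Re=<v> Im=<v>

D^3_{0,-2}(3.7133,0.1395,2.6942) = e^{-i·0·3.7133}·d^3_{0,-2}(0.1395)·e^{-i·-2·2.6942}. Compute d first:
With c≡cos(β/2)=0.997568 and s≡sin(β/2)=0.069693, N=[6·6·1·120]^{1/2}=65.726707
Admissible k: 0..1 (factorial args all ≥0)
  k=0: (−1)^2·65.7267/(12)·0.9976^4·0.0697^2 = +0.026346
  k=1: (−1)^3·65.7267/(12)·0.9976^2·0.0697^4 = -0.000129
d^3_{0,-2}(0.1395) = +0.026346 -0.000129 = +0.026217
Phases: e^{-i·(0)·3.7133}=+1.000000+0.000000i, e^{-i·(-2)·2.6942}=+0.625686-0.780075i ⇒ D=+0.016404-0.020452i

Re=0.0164 Im=-0.0205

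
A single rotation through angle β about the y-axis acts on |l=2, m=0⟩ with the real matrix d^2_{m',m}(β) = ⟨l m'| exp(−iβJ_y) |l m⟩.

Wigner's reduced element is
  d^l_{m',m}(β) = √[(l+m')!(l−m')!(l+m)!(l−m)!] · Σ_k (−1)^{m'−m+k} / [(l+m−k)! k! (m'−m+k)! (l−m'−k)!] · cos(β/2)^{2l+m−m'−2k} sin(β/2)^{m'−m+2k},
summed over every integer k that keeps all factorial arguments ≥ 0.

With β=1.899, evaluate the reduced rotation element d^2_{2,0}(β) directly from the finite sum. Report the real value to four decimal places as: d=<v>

d=0.5487

d^2_{2,0}(β=1.899) via Wigner's sum:
Half-angle: c=0.582090, s=0.813125. N=√(24·1·2·2)=9.797959
The bounds max(0,m−m')=0 and min(l+m,l−m')=0 give 1 term
  k=0: (−1)^2·9.7980/(4)·0.5821^2·0.8131^2 = +0.548744
d^2_{2,0}(1.899) = +0.548744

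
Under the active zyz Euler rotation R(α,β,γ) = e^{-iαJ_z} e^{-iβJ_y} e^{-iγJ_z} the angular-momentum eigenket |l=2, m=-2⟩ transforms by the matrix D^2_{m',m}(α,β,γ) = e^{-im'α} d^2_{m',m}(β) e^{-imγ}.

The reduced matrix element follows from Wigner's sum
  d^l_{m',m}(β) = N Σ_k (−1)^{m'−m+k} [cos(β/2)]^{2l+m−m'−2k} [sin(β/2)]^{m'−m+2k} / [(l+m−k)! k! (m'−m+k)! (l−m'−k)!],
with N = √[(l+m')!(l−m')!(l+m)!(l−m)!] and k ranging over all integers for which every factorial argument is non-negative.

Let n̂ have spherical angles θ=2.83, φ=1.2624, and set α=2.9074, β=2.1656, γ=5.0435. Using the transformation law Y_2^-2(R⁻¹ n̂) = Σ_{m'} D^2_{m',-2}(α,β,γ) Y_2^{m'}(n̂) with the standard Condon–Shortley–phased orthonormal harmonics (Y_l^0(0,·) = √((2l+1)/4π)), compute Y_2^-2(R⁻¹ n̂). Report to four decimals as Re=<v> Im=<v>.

Re=-0.0507 Im=-0.2794

Need the full column D^2_{m',-2} for m'=−2..2 at α=2.9074, β=2.1656, γ=5.0435.
cos(β/2)=0.468857, sin(β/2)=0.883274
d^2_{-2,-2}: single k=0 term ⇒ +0.048324;  D = -0.047419-0.009308i
d^2_{-1,-2}: single k=0 term ⇒ -0.182074;  D = -0.165648-0.075575i
d^2_{0,-2}: single k=0 term ⇒ +0.420095;  D = -0.331299-0.258304i
d^2_{1,-2}: single k=0 term ⇒ -0.646185;  D = -0.403487-0.504731i
d^2_{2,-2}: single k=0 term ⇒ +0.608670;  D = -0.259361-0.550646i
Y_2^{m'}(θ=2.83,φ=1.2624) and Σ D·Y over m':
  (-0.0474-0.0093i)·(-0.0296-0.0210i)  (-0.1656-0.0756i)·(-0.0684+0.2148i)  (-0.3313-0.2583i)·(+0.5419+0.0000i)  (-0.4035-0.5047i)·(+0.0684+0.2148i)  (-0.2594-0.5506i)·(-0.0296+0.0210i)
Y_2^-2(R⁻¹ n̂) = -0.050685-0.279449i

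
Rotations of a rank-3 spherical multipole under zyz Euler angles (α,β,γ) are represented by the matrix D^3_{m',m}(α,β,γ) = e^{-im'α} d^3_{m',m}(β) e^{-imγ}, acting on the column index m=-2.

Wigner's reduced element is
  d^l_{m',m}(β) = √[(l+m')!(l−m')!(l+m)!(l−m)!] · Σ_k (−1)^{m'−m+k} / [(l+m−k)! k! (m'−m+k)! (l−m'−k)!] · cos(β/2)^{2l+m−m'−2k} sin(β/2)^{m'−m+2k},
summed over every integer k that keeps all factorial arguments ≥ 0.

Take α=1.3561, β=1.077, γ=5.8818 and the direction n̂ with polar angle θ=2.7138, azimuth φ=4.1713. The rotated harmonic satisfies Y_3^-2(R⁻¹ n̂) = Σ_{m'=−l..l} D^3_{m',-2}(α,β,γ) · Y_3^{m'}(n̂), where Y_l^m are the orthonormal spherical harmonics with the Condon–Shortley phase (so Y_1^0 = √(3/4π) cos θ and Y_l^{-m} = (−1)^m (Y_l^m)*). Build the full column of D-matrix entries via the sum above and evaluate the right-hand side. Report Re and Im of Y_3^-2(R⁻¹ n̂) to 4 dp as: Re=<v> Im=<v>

Need the full column D^3_{m',-2} for m'=−3..3 at α=1.3561, β=1.077, γ=5.8818.
cos(β/2)=0.858479, sin(β/2)=0.512849
d^3_{-3,-2}: single k=1 term ⇒ +0.585751;  D = -0.581258-0.072410i
d^3_{-2,-2}: k∈[0..1] ⇒ +0.400293 -0.714278 = -0.313985;  D = +0.104305-0.296154i
d^3_{-1,-2}: k∈[0..1] ⇒ -0.756202 +0.539743 = -0.216458;  D = -0.184158-0.113754i
d^3_{0,-2}: k∈[0..1] ⇒ +0.782452 -0.279240 = +0.503213;  D = +0.349590-0.361953i
d^3_{1,-2}: k∈[0..1] ⇒ -0.539743 +0.096311 = -0.443432;  D = +0.245998+0.368940i
d^3_{2,-2}: k∈[0..1] ⇒ +0.254910 -0.018194 = +0.236716;  D = -0.220406+0.086345i
d^3_{3,-2}: single k=0 term ⇒ -0.074602;  D = -0.011788-0.073665i
Y_3^{m'}(θ=2.7138,φ=4.1713) and Σ D·Y over m':
  (-0.5813-0.0724i)·(+0.0297+0.0016i)  (+0.1043-0.2962i)·(+0.0751+0.1413i)  (-0.1842-0.1138i)·(-0.2168+0.3608i)  (+0.3496-0.3620i)·(-0.3869+0.0000i)  (+0.2460+0.3689i)·(+0.2168+0.3608i)  (-0.2204+0.0863i)·(+0.0751-0.1413i)  (-0.0118-0.0737i)·(-0.0297+0.0016i)
Y_3^-2(R⁻¹ n̂) = -0.105446+0.296235i

Re=-0.1054 Im=0.2962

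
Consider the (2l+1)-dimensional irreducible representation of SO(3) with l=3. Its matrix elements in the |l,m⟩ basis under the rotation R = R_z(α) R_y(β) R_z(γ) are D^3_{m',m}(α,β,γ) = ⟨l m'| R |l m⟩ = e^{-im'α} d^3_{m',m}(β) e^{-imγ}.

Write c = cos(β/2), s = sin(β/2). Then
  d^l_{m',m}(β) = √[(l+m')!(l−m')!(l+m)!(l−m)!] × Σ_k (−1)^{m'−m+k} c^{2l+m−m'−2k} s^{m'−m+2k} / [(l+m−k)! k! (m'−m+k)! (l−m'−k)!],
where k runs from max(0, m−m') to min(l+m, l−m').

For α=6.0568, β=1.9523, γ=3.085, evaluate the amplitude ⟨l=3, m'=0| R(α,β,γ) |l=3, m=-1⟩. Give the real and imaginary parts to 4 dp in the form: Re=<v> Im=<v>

Split into d^3_{0,-1}(β=1.9523) × two z-phases.
c=cos(1.9523/2)=0.560216, s=sin(1.9523/2)=0.828347; N=√[6·6·2·24]=41.569219
k∈{0,1,2} keeps every argument non-negative
  k=0: (−1)^1·41.5692/(12)·0.5602^5·0.8283^1 = -0.158336
  k=1: (−1)^2·41.5692/(4)·0.5602^3·0.8283^3 = +1.038519
  k=2: (−1)^3·41.5692/(12)·0.5602^1·0.8283^5 = -0.756845
d^3_{0,-1}(1.9523) = -0.158336 +1.038519 -0.756845 = +0.123338
Attach z-rotation phases: D = e^{-i(0)(6.0568)}·(+0.123338)·e^{-i(-1)(3.085)} = -0.123141+0.006976i

Re=-0.1231 Im=0.0070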